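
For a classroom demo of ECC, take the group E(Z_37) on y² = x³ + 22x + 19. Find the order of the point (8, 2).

2P: tangent at (8, 2): λ = (3·8² + 22)/(2·2) ≡ 29/4. 4⁻¹ ≡ 28 (mod 37) since 4·28 = 112 ≡ 1, so λ ≡ 29·28 ≡ 35.
  x = λ² - 8 - 8 = 1225 - 16 ≡ 25; y = λ·(8 - 25) - 2 ≡ 32. → (25, 32)
3P: (25, 32) + (8, 2). λ = (2 - 32)/(8 - 25) ≡ 7/20 mod 37. 20⁻¹ ≡ 13 (mod 37), so λ ≡ 17.
  x = λ² - 25 - 8 = 289 - 33 ≡ 34; y = λ·(25 - 34) - 32 ≡ 0. → (34, 0)
4P: (34, 0) + (8, 2). λ = (2 - 0)/(8 - 34) ≡ 2/11 mod 37. 11⁻¹ ≡ 27 (mod 37), so λ ≡ 17.
  x = λ² - 34 - 8 = 289 - 42 ≡ 25; y = λ·(34 - 25) - 0 ≡ 5. → (25, 5)
5P: (25, 5) + (8, 2). λ = (2 - 5)/(8 - 25) ≡ 34/20 mod 37. 20⁻¹ ≡ 13 (mod 37) since 20·13 = 260 ≡ 1, so λ ≡ 35.
  x = λ² - 25 - 8 = 1225 - 33 ≡ 8; y = λ·(25 - 8) - 5 ≡ 35. → (8, 35)
6P: (8, 35) + (8, 2): same x and y₁ ≡ -y₂, so the sum is O.
6P = O, so the order is 6.

6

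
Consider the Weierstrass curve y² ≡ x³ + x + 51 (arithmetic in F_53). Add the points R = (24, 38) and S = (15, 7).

(24, 38) + (15, 7). λ = (7 - 38)/(15 - 24) ≡ 22/44 mod 53. 44⁻¹ ≡ 47 (mod 53), so λ ≡ 27.
  x = λ² - 24 - 15 = 729 - 39 ≡ 1; y = λ·(24 - 1) - 38 ≡ 0. → (1, 0)

(1, 0)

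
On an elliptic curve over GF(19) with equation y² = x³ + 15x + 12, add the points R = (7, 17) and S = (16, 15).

(7, 17) + (16, 15). λ = (15 - 17)/(16 - 7) ≡ 17/9 mod 19. 9⁻¹ ≡ 17 (mod 19), so λ ≡ 4.
  x = λ² - 7 - 16 = 16 - 23 ≡ 12; y = λ·(7 - 12) - 17 ≡ 1. → (12, 1)

(12, 1)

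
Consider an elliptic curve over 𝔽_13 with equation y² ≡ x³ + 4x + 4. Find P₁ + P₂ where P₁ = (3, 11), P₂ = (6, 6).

(3, 11) + (6, 6). λ = (6 - 11)/(6 - 3) ≡ 8/3 mod 13. 3⁻¹ ≡ 9 (mod 13) since 3·9 = 27 ≡ 1, so λ ≡ 7.
  x = λ² - 3 - 6 = 49 - 9 ≡ 1; y = λ·(3 - 1) - 11 ≡ 3. → (1, 3)

(1, 3)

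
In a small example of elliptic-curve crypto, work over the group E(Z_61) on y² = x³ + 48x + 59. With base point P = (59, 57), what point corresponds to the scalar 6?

Repeated addition: build up to 6P.
2P: tangent at (59, 57): λ = (3·59² + 48)/(2·57) ≡ 60/53. 53⁻¹ ≡ 38 (mod 61) since 53·38 = 2014 ≡ 1, so λ ≡ 60·38 ≡ 23.
  x = λ² - 59 - 59 = 529 - 118 ≡ 45; y = λ·(59 - 45) - 57 ≡ 21. → (45, 21)
3P: (45, 21) + (59, 57). λ = (57 - 21)/(59 - 45) ≡ 36/14 mod 61. 14⁻¹ ≡ 48 (mod 61), so λ ≡ 20.
  x = λ² - 45 - 59 = 400 - 104 ≡ 52; y = λ·(45 - 52) - 21 ≡ 22. → (52, 22)
4P: (52, 22) + (59, 57). λ = (57 - 22)/(59 - 52) ≡ 35/7 mod 61. 7⁻¹ ≡ 35 (mod 61), so λ ≡ 5.
  x = λ² - 52 - 59 = 25 - 111 ≡ 36; y = λ·(52 - 36) - 22 ≡ 58. → (36, 58)
5P: (36, 58) + (59, 57). λ = (57 - 58)/(59 - 36) ≡ 60/23 mod 61. 23⁻¹ ≡ 8 (mod 61), so λ ≡ 53.
  x = λ² - 36 - 59 = 2809 - 95 ≡ 30; y = λ·(36 - 30) - 58 ≡ 16. → (30, 16)
6P: (30, 16) + (59, 57). λ = (57 - 16)/(59 - 30) ≡ 41/29 mod 61. 29⁻¹ ≡ 40 (mod 61), so λ ≡ 54.
  x = λ² - 30 - 59 = 2916 - 89 ≡ 21; y = λ·(30 - 21) - 16 ≡ 43. → (21, 43)

(21, 43)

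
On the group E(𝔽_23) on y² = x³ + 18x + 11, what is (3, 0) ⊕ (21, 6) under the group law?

(3, 0) + (21, 6). λ = (6 - 0)/(21 - 3) ≡ 6/18 mod 23. 18⁻¹ ≡ 9 (mod 23) since 18·9 = 162 ≡ 1, so λ ≡ 8.
  x = λ² - 3 - 21 = 64 - 24 ≡ 17; y = λ·(3 - 17) - 0 ≡ 3. → (17, 3)

(17, 3)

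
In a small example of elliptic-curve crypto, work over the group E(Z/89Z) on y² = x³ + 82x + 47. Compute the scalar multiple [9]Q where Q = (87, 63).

(82, 38)

Repeated addition: build up to 9Q.
2Q: tangent at (87, 63): λ = (3·87² + 82)/(2·63) ≡ 5/37. 37⁻¹ ≡ 77 (mod 89), so λ ≡ 5·77 ≡ 29.
  x = λ² - 87 - 87 = 841 - 174 ≡ 44; y = λ·(87 - 44) - 63 ≡ 27. → (44, 27)
3Q: (44, 27) + (87, 63). λ = (63 - 27)/(87 - 44) ≡ 36/43 mod 89. 43⁻¹ ≡ 29 (mod 89), so λ ≡ 65.
  x = λ² - 44 - 87 = 4225 - 131 ≡ 0; y = λ·(44 - 0) - 27 ≡ 74. → (0, 74)
4Q: (0, 74) + (87, 63). λ = (63 - 74)/(87 - 0) ≡ 78/87 mod 89. 87⁻¹ ≡ 44 (mod 89), so λ ≡ 50.
  x = λ² - 0 - 87 = 2500 - 87 ≡ 10; y = λ·(0 - 10) - 74 ≡ 49. → (10, 49)
5Q: (10, 49) + (87, 63). λ = (63 - 49)/(87 - 10) ≡ 14/77 mod 89. 77⁻¹ ≡ 37 (mod 89), so λ ≡ 73.
  x = λ² - 10 - 87 = 5329 - 97 ≡ 70; y = λ·(10 - 70) - 49 ≡ 21. → (70, 21)
6Q: (70, 21) + (87, 63). λ = (63 - 21)/(87 - 70) ≡ 42/17 mod 89. 17⁻¹ ≡ 21 (mod 89) since 17·21 = 357 ≡ 1, so λ ≡ 81.
  x = λ² - 70 - 87 = 6561 - 157 ≡ 85; y = λ·(70 - 85) - 21 ≡ 10. → (85, 10)
7Q: (85, 10) + (87, 63). λ = (63 - 10)/(87 - 85) ≡ 53/2 mod 89. 2⁻¹ ≡ 45 (mod 89), so λ ≡ 71.
  x = λ² - 85 - 87 = 5041 - 172 ≡ 63; y = λ·(85 - 63) - 10 ≡ 39. → (63, 39)
8Q: (63, 39) + (87, 63). λ = (63 - 39)/(87 - 63) ≡ 24/24 mod 89. 24⁻¹ ≡ 26 (mod 89) since 24·26 = 624 ≡ 1, so λ ≡ 1.
  x = λ² - 63 - 87 = 1 - 150 ≡ 29; y = λ·(63 - 29) - 39 ≡ 84. → (29, 84)
9Q: (29, 84) + (87, 63). λ = (63 - 84)/(87 - 29) ≡ 68/58 mod 89. 58⁻¹ ≡ 66 (mod 89), so λ ≡ 38.
  x = λ² - 29 - 87 = 1444 - 116 ≡ 82; y = λ·(29 - 82) - 84 ≡ 38. → (82, 38)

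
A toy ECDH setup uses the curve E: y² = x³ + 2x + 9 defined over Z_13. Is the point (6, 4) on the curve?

yes

y² = 4² ≡ 3; x³ + 2x + 9 = 237 ≡ 3 (mod 13). 3 = 3.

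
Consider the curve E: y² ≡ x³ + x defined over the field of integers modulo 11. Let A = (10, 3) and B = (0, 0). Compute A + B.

(10, 8)

(10, 3) + (0, 0). λ = (0 - 3)/(0 - 10) ≡ 8/1 mod 11. 1⁻¹ ≡ 1 (mod 11), so λ ≡ 8.
  x = λ² - 10 - 0 = 64 - 10 ≡ 10; y = λ·(10 - 10) - 3 ≡ 8. → (10, 8)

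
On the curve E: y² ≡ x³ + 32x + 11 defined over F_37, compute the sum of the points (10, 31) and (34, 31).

(30, 6)

(10, 31) + (34, 31). λ = (31 - 31)/(34 - 10) ≡ 0/24 mod 37. 24⁻¹ ≡ 17 (mod 37), so λ ≡ 0.
  x = λ² - 10 - 34 = 0 - 44 ≡ 30; y = λ·(10 - 30) - 31 ≡ 6. → (30, 6)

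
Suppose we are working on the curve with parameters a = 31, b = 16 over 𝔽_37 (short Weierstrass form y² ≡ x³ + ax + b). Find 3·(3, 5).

Write G = (3, 5).
Repeated addition: build up to 3G.
2G: tangent at (3, 5): λ = (3·3² + 31)/(2·5) ≡ 21/10. 10⁻¹ ≡ 26 (mod 37), so λ ≡ 21·26 ≡ 28.
  x = λ² - 3 - 3 = 784 - 6 ≡ 1; y = λ·(3 - 1) - 5 ≡ 14. → (1, 14)
3G: (1, 14) + (3, 5). λ = (5 - 14)/(3 - 1) ≡ 28/2 mod 37. 2⁻¹ ≡ 19 (mod 37) since 2·19 = 38 ≡ 1, so λ ≡ 14.
  x = λ² - 1 - 3 = 196 - 4 ≡ 7; y = λ·(1 - 7) - 14 ≡ 13. → (7, 13)

(7, 13)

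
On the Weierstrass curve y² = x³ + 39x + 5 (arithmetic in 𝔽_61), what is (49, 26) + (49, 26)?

(11, 39)

tangent at (49, 26): λ = (3·49² + 39)/(2·26) ≡ 44/52. 52⁻¹ ≡ 27 (mod 61), so λ ≡ 44·27 ≡ 29.
  x = λ² - 49 - 49 = 841 - 98 ≡ 11; y = λ·(49 - 11) - 26 ≡ 39. → (11, 39)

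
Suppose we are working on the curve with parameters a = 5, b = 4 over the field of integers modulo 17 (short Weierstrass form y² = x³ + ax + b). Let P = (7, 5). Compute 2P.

tangent at (7, 5): λ = (3·7² + 5)/(2·5) ≡ 16/10. 10⁻¹ ≡ 12 (mod 17), so λ ≡ 16·12 ≡ 5.
  x = λ² - 7 - 7 = 25 - 14 ≡ 11; y = λ·(7 - 11) - 5 ≡ 9. → (11, 9)

(11, 9)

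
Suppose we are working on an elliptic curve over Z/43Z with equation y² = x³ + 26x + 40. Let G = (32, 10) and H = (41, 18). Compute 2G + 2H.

First 2G:
Repeated addition: build up to 2G.
2G: tangent at (32, 10): λ = (3·32² + 26)/(2·10) ≡ 2/20. 20⁻¹ ≡ 28 (mod 43) since 20·28 = 560 ≡ 1, so λ ≡ 2·28 ≡ 13.
  x = λ² - 32 - 32 = 169 - 64 ≡ 19; y = λ·(32 - 19) - 10 ≡ 30. → (19, 30)
2G = (19, 30).
Next 2H:
Repeated addition: build up to 2H.
2H: tangent at (41, 18): λ = (3·41² + 26)/(2·18) ≡ 38/36. 36⁻¹ ≡ 6 (mod 43) since 36·6 = 216 ≡ 1, so λ ≡ 38·6 ≡ 13.
  x = λ² - 41 - 41 = 169 - 82 ≡ 1; y = λ·(41 - 1) - 18 ≡ 29. → (1, 29)
2H = (1, 29).
Finally 2G + 2H:
(19, 30) + (1, 29). λ = (29 - 30)/(1 - 19) ≡ 42/25 mod 43. 25⁻¹ ≡ 31 (mod 43), so λ ≡ 12.
  x = λ² - 19 - 1 = 144 - 20 ≡ 38; y = λ·(19 - 38) - 30 ≡ 0. → (38, 0)

(38, 0)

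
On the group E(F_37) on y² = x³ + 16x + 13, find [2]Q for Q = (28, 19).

(18, 18)

tangent at (28, 19): λ = (3·28² + 16)/(2·19) ≡ 0/1. 1⁻¹ ≡ 1 (mod 37) since 1·1 = 1 ≡ 1, so λ ≡ 0·1 ≡ 0.
  x = λ² - 28 - 28 = 0 - 56 ≡ 18; y = λ·(28 - 18) - 19 ≡ 18. → (18, 18)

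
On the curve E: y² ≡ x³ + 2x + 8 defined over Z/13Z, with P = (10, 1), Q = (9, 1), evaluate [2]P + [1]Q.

(8, 9)

First 2P:
Repeated addition: build up to 2P.
2P: tangent at (10, 1): λ = (3·10² + 2)/(2·1) ≡ 3/2. 2⁻¹ ≡ 7 (mod 13) since 2·7 = 14 ≡ 1, so λ ≡ 3·7 ≡ 8.
  x = λ² - 10 - 10 = 64 - 20 ≡ 5; y = λ·(10 - 5) - 1 ≡ 0. → (5, 0)
2P = (5, 0).
Finally 2P + Q:
(5, 0) + (9, 1). λ = (1 - 0)/(9 - 5) ≡ 1/4 mod 13. 4⁻¹ ≡ 10 (mod 13), so λ ≡ 10.
  x = λ² - 5 - 9 = 100 - 14 ≡ 8; y = λ·(5 - 8) - 0 ≡ 9. → (8, 9)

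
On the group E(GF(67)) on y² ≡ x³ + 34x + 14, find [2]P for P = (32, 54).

tangent at (32, 54): λ = (3·32² + 34)/(2·54) ≡ 24/41. 41⁻¹ ≡ 18 (mod 67), so λ ≡ 24·18 ≡ 30.
  x = λ² - 32 - 32 = 900 - 64 ≡ 32; y = λ·(32 - 32) - 54 ≡ 13. → (32, 13)

(32, 13)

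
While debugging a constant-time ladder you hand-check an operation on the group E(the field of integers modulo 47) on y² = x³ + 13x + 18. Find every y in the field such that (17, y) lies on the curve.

x³ + 13x + 18 = 5152 ≡ 29 (mod 47).
29 is a non-residue mod 47; no y exists.

none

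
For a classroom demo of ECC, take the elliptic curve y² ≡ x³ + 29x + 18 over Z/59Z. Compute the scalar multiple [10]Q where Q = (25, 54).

(22, 25)

Repeated addition: build up to 10Q.
2Q: tangent at (25, 54): λ = (3·25² + 29)/(2·54) ≡ 16/49. 49⁻¹ ≡ 53 (mod 59), so λ ≡ 16·53 ≡ 22.
  x = λ² - 25 - 25 = 484 - 50 ≡ 21; y = λ·(25 - 21) - 54 ≡ 34. → (21, 34)
3Q: (21, 34) + (25, 54). λ = (54 - 34)/(25 - 21) ≡ 20/4 mod 59. 4⁻¹ ≡ 15 (mod 59), so λ ≡ 5.
  x = λ² - 21 - 25 = 25 - 46 ≡ 38; y = λ·(21 - 38) - 34 ≡ 58. → (38, 58)
4Q: (38, 58) + (25, 54). λ = (54 - 58)/(25 - 38) ≡ 55/46 mod 59. 46⁻¹ ≡ 9 (mod 59), so λ ≡ 23.
  x = λ² - 38 - 25 = 529 - 63 ≡ 53; y = λ·(38 - 53) - 58 ≡ 10. → (53, 10)
5Q: (53, 10) + (25, 54). λ = (54 - 10)/(25 - 53) ≡ 44/31 mod 59. 31⁻¹ ≡ 40 (mod 59), so λ ≡ 49.
  x = λ² - 53 - 25 = 2401 - 78 ≡ 22; y = λ·(53 - 22) - 10 ≡ 34. → (22, 34)
6Q: (22, 34) + (25, 54). λ = (54 - 34)/(25 - 22) ≡ 20/3 mod 59. 3⁻¹ ≡ 20 (mod 59), so λ ≡ 46.
  x = λ² - 22 - 25 = 2116 - 47 ≡ 4; y = λ·(22 - 4) - 34 ≡ 27. → (4, 27)
7Q: (4, 27) + (25, 54). λ = (54 - 27)/(25 - 4) ≡ 27/21 mod 59. 21⁻¹ ≡ 45 (mod 59), so λ ≡ 35.
  x = λ² - 4 - 25 = 1225 - 29 ≡ 16; y = λ·(4 - 16) - 27 ≡ 25. → (16, 25)
8Q: (16, 25) + (25, 54). λ = (54 - 25)/(25 - 16) ≡ 29/9 mod 59. 9⁻¹ ≡ 46 (mod 59), so λ ≡ 36.
  x = λ² - 16 - 25 = 1296 - 41 ≡ 16; y = λ·(16 - 16) - 25 ≡ 34. → (16, 34)
9Q: (16, 34) + (25, 54). λ = (54 - 34)/(25 - 16) ≡ 20/9 mod 59. 9⁻¹ ≡ 46 (mod 59) since 9·46 = 414 ≡ 1, so λ ≡ 35.
  x = λ² - 16 - 25 = 1225 - 41 ≡ 4; y = λ·(16 - 4) - 34 ≡ 32. → (4, 32)
10Q: (4, 32) + (25, 54). λ = (54 - 32)/(25 - 4) ≡ 22/21 mod 59. 21⁻¹ ≡ 45 (mod 59), so λ ≡ 46.
  x = λ² - 4 - 25 = 2116 - 29 ≡ 22; y = λ·(4 - 22) - 32 ≡ 25. → (22, 25)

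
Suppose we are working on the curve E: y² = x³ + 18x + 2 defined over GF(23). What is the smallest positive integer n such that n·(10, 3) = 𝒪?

7

2P: tangent at (10, 3): λ = (3·10² + 18)/(2·3) ≡ 19/6. 6⁻¹ ≡ 4 (mod 23), so λ ≡ 19·4 ≡ 7.
  x = λ² - 10 - 10 = 49 - 20 ≡ 6; y = λ·(10 - 6) - 3 ≡ 2. → (6, 2)
3P: (6, 2) + (10, 3). λ = (3 - 2)/(10 - 6) ≡ 1/4 mod 23. 4⁻¹ ≡ 6 (mod 23), so λ ≡ 6.
  x = λ² - 6 - 10 = 36 - 16 ≡ 20; y = λ·(6 - 20) - 2 ≡ 6. → (20, 6)
4P: (20, 6) + (10, 3). λ = (3 - 6)/(10 - 20) ≡ 20/13 mod 23. 13⁻¹ ≡ 16 (mod 23) since 13·16 = 208 ≡ 1, so λ ≡ 21.
  x = λ² - 20 - 10 = 441 - 30 ≡ 20; y = λ·(20 - 20) - 6 ≡ 17. → (20, 17)
5P: (20, 17) + (10, 3). λ = (3 - 17)/(10 - 20) ≡ 9/13 mod 23. 13⁻¹ ≡ 16 (mod 23) since 13·16 = 208 ≡ 1, so λ ≡ 6.
  x = λ² - 20 - 10 = 36 - 30 ≡ 6; y = λ·(20 - 6) - 17 ≡ 21. → (6, 21)
6P: (6, 21) + (10, 3). λ = (3 - 21)/(10 - 6) ≡ 5/4 mod 23. 4⁻¹ ≡ 6 (mod 23), so λ ≡ 7.
  x = λ² - 6 - 10 = 49 - 16 ≡ 10; y = λ·(6 - 10) - 21 ≡ 20. → (10, 20)
7P: (10, 20) + (10, 3): same x and y₁ ≡ -y₂, so the sum is 𝒪.
7P = 𝒪, so the order is 7.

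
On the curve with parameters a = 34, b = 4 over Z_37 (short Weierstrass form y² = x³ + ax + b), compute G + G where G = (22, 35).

tangent at (22, 35): λ = (3·22² + 34)/(2·35) ≡ 6/33. 33⁻¹ ≡ 9 (mod 37), so λ ≡ 6·9 ≡ 17.
  x = λ² - 22 - 22 = 289 - 44 ≡ 23; y = λ·(22 - 23) - 35 ≡ 22. → (23, 22)

(23, 22)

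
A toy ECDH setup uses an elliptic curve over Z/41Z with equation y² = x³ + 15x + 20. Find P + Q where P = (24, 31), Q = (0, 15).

(22, 25)

(24, 31) + (0, 15). λ = (15 - 31)/(0 - 24) ≡ 25/17 mod 41. 17⁻¹ ≡ 29 (mod 41) since 17·29 = 493 ≡ 1, so λ ≡ 28.
  x = λ² - 24 - 0 = 784 - 24 ≡ 22; y = λ·(24 - 22) - 31 ≡ 25. → (22, 25)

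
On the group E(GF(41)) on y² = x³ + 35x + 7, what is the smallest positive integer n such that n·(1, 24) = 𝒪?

2P: tangent at (1, 24): λ = (3·1² + 35)/(2·24) ≡ 38/7. 7⁻¹ ≡ 6 (mod 41), so λ ≡ 38·6 ≡ 23.
  x = λ² - 1 - 1 = 529 - 2 ≡ 35; y = λ·(1 - 35) - 24 ≡ 14. → (35, 14)
3P: (35, 14) + (1, 24). λ = (24 - 14)/(1 - 35) ≡ 10/7 mod 41. 7⁻¹ ≡ 6 (mod 41), so λ ≡ 19.
  x = λ² - 35 - 1 = 361 - 36 ≡ 38; y = λ·(35 - 38) - 14 ≡ 11. → (38, 11)
4P: (38, 11) + (1, 24). λ = (24 - 11)/(1 - 38) ≡ 13/4 mod 41. 4⁻¹ ≡ 31 (mod 41) since 4·31 = 124 ≡ 1, so λ ≡ 34.
  x = λ² - 38 - 1 = 1156 - 39 ≡ 10; y = λ·(38 - 10) - 11 ≡ 39. → (10, 39)
5P: (10, 39) + (1, 24). λ = (24 - 39)/(1 - 10) ≡ 26/32 mod 41. 32⁻¹ ≡ 9 (mod 41), so λ ≡ 29.
  x = λ² - 10 - 1 = 841 - 11 ≡ 10; y = λ·(10 - 10) - 39 ≡ 2. → (10, 2)
6P: (10, 2) + (1, 24). λ = (24 - 2)/(1 - 10) ≡ 22/32 mod 41. 32⁻¹ ≡ 9 (mod 41) since 32·9 = 288 ≡ 1, so λ ≡ 34.
  x = λ² - 10 - 1 = 1156 - 11 ≡ 38; y = λ·(10 - 38) - 2 ≡ 30. → (38, 30)
7P: (38, 30) + (1, 24). λ = (24 - 30)/(1 - 38) ≡ 35/4 mod 41. 4⁻¹ ≡ 31 (mod 41), so λ ≡ 19.
  x = λ² - 38 - 1 = 361 - 39 ≡ 35; y = λ·(38 - 35) - 30 ≡ 27. → (35, 27)
8P: (35, 27) + (1, 24). λ = (24 - 27)/(1 - 35) ≡ 38/7 mod 41. 7⁻¹ ≡ 6 (mod 41), so λ ≡ 23.
  x = λ² - 35 - 1 = 529 - 36 ≡ 1; y = λ·(35 - 1) - 27 ≡ 17. → (1, 17)
9P: (1, 17) + (1, 24): same x and y₁ ≡ -y₂, so the sum is 𝒪.
9P = 𝒪, so the order is 9.

9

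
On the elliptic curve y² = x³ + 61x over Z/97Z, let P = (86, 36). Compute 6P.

(2, 79)

Double-and-add on 6 = (110)₂. Start with P = (86, 36) for the leading 1-bit.
double: tangent at (86, 36): λ = (3·86² + 61)/(2·36) ≡ 36/72. 72⁻¹ ≡ 31 (mod 97), so λ ≡ 36·31 ≡ 49.
  x = λ² - 86 - 86 = 2401 - 172 ≡ 95; y = λ·(86 - 95) - 36 ≡ 8. → (95, 8)
add P: (95, 8) + (86, 36). λ = (36 - 8)/(86 - 95) ≡ 28/88 mod 97. 88⁻¹ ≡ 43 (mod 97) since 88·43 = 3784 ≡ 1, so λ ≡ 40.
  x = λ² - 95 - 86 = 1600 - 181 ≡ 61; y = λ·(95 - 61) - 8 ≡ 91. → (61, 91)
double: tangent at (61, 91): λ = (3·61² + 61)/(2·91) ≡ 69/85. 85⁻¹ ≡ 8 (mod 97), so λ ≡ 69·8 ≡ 67.
  x = λ² - 61 - 61 = 4489 - 122 ≡ 2; y = λ·(61 - 2) - 91 ≡ 79. → (2, 79)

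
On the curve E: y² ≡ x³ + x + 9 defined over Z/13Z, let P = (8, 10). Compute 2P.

(0, 10)

tangent at (8, 10): λ = (3·8² + 1)/(2·10) ≡ 11/7. 7⁻¹ ≡ 2 (mod 13), so λ ≡ 11·2 ≡ 9.
  x = λ² - 8 - 8 = 81 - 16 ≡ 0; y = λ·(8 - 0) - 10 ≡ 10. → (0, 10)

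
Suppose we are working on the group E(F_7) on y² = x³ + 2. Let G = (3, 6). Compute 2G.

tangent at (3, 6): λ = (3·3² + 0)/(2·6) ≡ 6/5. 5⁻¹ ≡ 3 (mod 7), so λ ≡ 6·3 ≡ 4.
  x = λ² - 3 - 3 = 16 - 6 ≡ 3; y = λ·(3 - 3) - 6 ≡ 1. → (3, 1)

(3, 1)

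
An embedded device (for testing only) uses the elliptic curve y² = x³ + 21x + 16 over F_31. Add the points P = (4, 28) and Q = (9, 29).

(4, 28) + (9, 29). λ = (29 - 28)/(9 - 4) ≡ 1/5 mod 31. 5⁻¹ ≡ 25 (mod 31), so λ ≡ 25.
  x = λ² - 4 - 9 = 625 - 13 ≡ 23; y = λ·(4 - 23) - 28 ≡ 24. → (23, 24)

(23, 24)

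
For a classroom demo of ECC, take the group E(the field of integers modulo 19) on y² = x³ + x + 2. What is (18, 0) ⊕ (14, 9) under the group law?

(17, 12)

(18, 0) + (14, 9). λ = (9 - 0)/(14 - 18) ≡ 9/15 mod 19. 15⁻¹ ≡ 14 (mod 19), so λ ≡ 12.
  x = λ² - 18 - 14 = 144 - 32 ≡ 17; y = λ·(18 - 17) - 0 ≡ 12. → (17, 12)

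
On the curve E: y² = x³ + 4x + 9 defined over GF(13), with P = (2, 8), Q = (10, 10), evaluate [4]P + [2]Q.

First 4P:
Double-and-add on 4 = (100)₂. Start with P = (2, 8) for the leading 1-bit.
double: tangent at (2, 8): λ = (3·2² + 4)/(2·8) ≡ 3/3. 3⁻¹ ≡ 9 (mod 13) since 3·9 = 27 ≡ 1, so λ ≡ 3·9 ≡ 1.
  x = λ² - 2 - 2 = 1 - 4 ≡ 10; y = λ·(2 - 10) - 8 ≡ 10. → (10, 10)
double: tangent at (10, 10): λ = (3·10² + 4)/(2·10) ≡ 5/7. 7⁻¹ ≡ 2 (mod 13), so λ ≡ 5·2 ≡ 10.
  x = λ² - 10 - 10 = 100 - 20 ≡ 2; y = λ·(10 - 2) - 10 ≡ 5. → (2, 5)
4P = (2, 5).
Next 2Q:
Repeated addition: build up to 2Q.
2Q: tangent at (10, 10): λ = (3·10² + 4)/(2·10) ≡ 5/7. 7⁻¹ ≡ 2 (mod 13) since 7·2 = 14 ≡ 1, so λ ≡ 5·2 ≡ 10.
  x = λ² - 10 - 10 = 100 - 20 ≡ 2; y = λ·(10 - 2) - 10 ≡ 5. → (2, 5)
2Q = (2, 5).
Finally 4P + 2Q:
tangent at (2, 5): λ = (3·2² + 4)/(2·5) ≡ 3/10. 10⁻¹ ≡ 4 (mod 13), so λ ≡ 3·4 ≡ 12.
  x = λ² - 2 - 2 = 144 - 4 ≡ 10; y = λ·(2 - 10) - 5 ≡ 3. → (10, 3)

(10, 3)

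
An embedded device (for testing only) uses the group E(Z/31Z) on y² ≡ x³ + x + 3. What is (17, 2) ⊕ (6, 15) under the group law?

(24, 26)

(17, 2) + (6, 15). λ = (15 - 2)/(6 - 17) ≡ 13/20 mod 31. 20⁻¹ ≡ 14 (mod 31) since 20·14 = 280 ≡ 1, so λ ≡ 27.
  x = λ² - 17 - 6 = 729 - 23 ≡ 24; y = λ·(17 - 24) - 2 ≡ 26. → (24, 26)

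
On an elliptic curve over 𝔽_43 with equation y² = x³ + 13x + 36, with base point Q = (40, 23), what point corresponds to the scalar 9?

Double-and-add on 9 = (1001)₂. Start with Q = (40, 23) for the leading 1-bit.
double: tangent at (40, 23): λ = (3·40² + 13)/(2·23) ≡ 40/3. 3⁻¹ ≡ 29 (mod 43) since 3·29 = 87 ≡ 1, so λ ≡ 40·29 ≡ 42.
  x = λ² - 40 - 40 = 1764 - 80 ≡ 7; y = λ·(40 - 7) - 23 ≡ 30. → (7, 30)
double: tangent at (7, 30): λ = (3·7² + 13)/(2·30) ≡ 31/17. 17⁻¹ ≡ 38 (mod 43), so λ ≡ 31·38 ≡ 17.
  x = λ² - 7 - 7 = 289 - 14 ≡ 17; y = λ·(7 - 17) - 30 ≡ 15. → (17, 15)
double: tangent at (17, 15): λ = (3·17² + 13)/(2·15) ≡ 20/30. 30⁻¹ ≡ 33 (mod 43), so λ ≡ 20·33 ≡ 15.
  x = λ² - 17 - 17 = 225 - 34 ≡ 19; y = λ·(17 - 19) - 15 ≡ 41. → (19, 41)
add Q: (19, 41) + (40, 23). λ = (23 - 41)/(40 - 19) ≡ 25/21 mod 43. 21⁻¹ ≡ 41 (mod 43), so λ ≡ 36.
  x = λ² - 19 - 40 = 1296 - 59 ≡ 33; y = λ·(19 - 33) - 41 ≡ 14. → (33, 14)

(33, 14)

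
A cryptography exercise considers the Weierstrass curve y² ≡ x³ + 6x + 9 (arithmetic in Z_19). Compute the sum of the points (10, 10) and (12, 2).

(13, 2)

(10, 10) + (12, 2). λ = (2 - 10)/(12 - 10) ≡ 11/2 mod 19. 2⁻¹ ≡ 10 (mod 19) since 2·10 = 20 ≡ 1, so λ ≡ 15.
  x = λ² - 10 - 12 = 225 - 22 ≡ 13; y = λ·(10 - 13) - 10 ≡ 2. → (13, 2)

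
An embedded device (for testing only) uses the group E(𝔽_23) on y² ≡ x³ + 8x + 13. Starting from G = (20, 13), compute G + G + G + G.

Repeated addition: build up to 4G.
2G: tangent at (20, 13): λ = (3·20² + 8)/(2·13) ≡ 12/3. 3⁻¹ ≡ 8 (mod 23), so λ ≡ 12·8 ≡ 4.
  x = λ² - 20 - 20 = 16 - 40 ≡ 22; y = λ·(20 - 22) - 13 ≡ 2. → (22, 2)
3G: (22, 2) + (20, 13). λ = (13 - 2)/(20 - 22) ≡ 11/21 mod 23. 21⁻¹ ≡ 11 (mod 23), so λ ≡ 6.
  x = λ² - 22 - 20 = 36 - 42 ≡ 17; y = λ·(22 - 17) - 2 ≡ 5. → (17, 5)
4G: (17, 5) + (20, 13). λ = (13 - 5)/(20 - 17) ≡ 8/3 mod 23. 3⁻¹ ≡ 8 (mod 23) since 3·8 = 24 ≡ 1, so λ ≡ 18.
  x = λ² - 17 - 20 = 324 - 37 ≡ 11; y = λ·(17 - 11) - 5 ≡ 11. → (11, 11)

(11, 11)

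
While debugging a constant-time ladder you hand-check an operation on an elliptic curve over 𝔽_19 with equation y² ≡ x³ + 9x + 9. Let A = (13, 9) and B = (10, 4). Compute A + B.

(13, 9) + (10, 4). λ = (4 - 9)/(10 - 13) ≡ 14/16 mod 19. 16⁻¹ ≡ 6 (mod 19), so λ ≡ 8.
  x = λ² - 13 - 10 = 64 - 23 ≡ 3; y = λ·(13 - 3) - 9 ≡ 14. → (3, 14)

(3, 14)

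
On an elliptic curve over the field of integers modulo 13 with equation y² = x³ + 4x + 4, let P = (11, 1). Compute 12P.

Repeated addition: build up to 12P.
2P: tangent at (11, 1): λ = (3·11² + 4)/(2·1) ≡ 3/2. 2⁻¹ ≡ 7 (mod 13), so λ ≡ 3·7 ≡ 8.
  x = λ² - 11 - 11 = 64 - 22 ≡ 3; y = λ·(11 - 3) - 1 ≡ 11. → (3, 11)
3P: (3, 11) + (11, 1). λ = (1 - 11)/(11 - 3) ≡ 3/8 mod 13. 8⁻¹ ≡ 5 (mod 13), so λ ≡ 2.
  x = λ² - 3 - 11 = 4 - 14 ≡ 3; y = λ·(3 - 3) - 11 ≡ 2. → (3, 2)
4P: (3, 2) + (11, 1). λ = (1 - 2)/(11 - 3) ≡ 12/8 mod 13. 8⁻¹ ≡ 5 (mod 13) since 8·5 = 40 ≡ 1, so λ ≡ 8.
  x = λ² - 3 - 11 = 64 - 14 ≡ 11; y = λ·(3 - 11) - 2 ≡ 12. → (11, 12)
5P: (11, 12) + (11, 1): same x and y₁ ≡ -y₂, so the sum is 𝒪.
6P: 𝒪 + (11, 1) = (11, 1) (identity).
7P: tangent at (11, 1): λ = (3·11² + 4)/(2·1) ≡ 3/2. 2⁻¹ ≡ 7 (mod 13) since 2·7 = 14 ≡ 1, so λ ≡ 3·7 ≡ 8.
  x = λ² - 11 - 11 = 64 - 22 ≡ 3; y = λ·(11 - 3) - 1 ≡ 11. → (3, 11)
8P: (3, 11) + (11, 1). λ = (1 - 11)/(11 - 3) ≡ 3/8 mod 13. 8⁻¹ ≡ 5 (mod 13) since 8·5 = 40 ≡ 1, so λ ≡ 2.
  x = λ² - 3 - 11 = 4 - 14 ≡ 3; y = λ·(3 - 3) - 11 ≡ 2. → (3, 2)
9P: (3, 2) + (11, 1). λ = (1 - 2)/(11 - 3) ≡ 12/8 mod 13. 8⁻¹ ≡ 5 (mod 13) since 8·5 = 40 ≡ 1, so λ ≡ 8.
  x = λ² - 3 - 11 = 64 - 14 ≡ 11; y = λ·(3 - 11) - 2 ≡ 12. → (11, 12)
10P: (11, 12) + (11, 1): same x and y₁ ≡ -y₂, so the sum is 𝒪.
11P: 𝒪 + (11, 1) = (11, 1) (identity).
12P: tangent at (11, 1): λ = (3·11² + 4)/(2·1) ≡ 3/2. 2⁻¹ ≡ 7 (mod 13), so λ ≡ 3·7 ≡ 8.
  x = λ² - 11 - 11 = 64 - 22 ≡ 3; y = λ·(11 - 3) - 1 ≡ 11. → (3, 11)

(3, 11)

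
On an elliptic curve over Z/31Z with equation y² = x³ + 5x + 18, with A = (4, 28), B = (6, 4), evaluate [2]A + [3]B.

First 2A:
Repeated addition: build up to 2A.
2A: tangent at (4, 28): λ = (3·4² + 5)/(2·28) ≡ 22/25. 25⁻¹ ≡ 5 (mod 31), so λ ≡ 22·5 ≡ 17.
  x = λ² - 4 - 4 = 289 - 8 ≡ 2; y = λ·(4 - 2) - 28 ≡ 6. → (2, 6)
2A = (2, 6).
Next 3B:
Repeated addition: build up to 3B.
2B: tangent at (6, 4): λ = (3·6² + 5)/(2·4) ≡ 20/8. 8⁻¹ ≡ 4 (mod 31), so λ ≡ 20·4 ≡ 18.
  x = λ² - 6 - 6 = 324 - 12 ≡ 2; y = λ·(6 - 2) - 4 ≡ 6. → (2, 6)
3B: (2, 6) + (6, 4). λ = (4 - 6)/(6 - 2) ≡ 29/4 mod 31. 4⁻¹ ≡ 8 (mod 31), so λ ≡ 15.
  x = λ² - 2 - 6 = 225 - 8 ≡ 0; y = λ·(2 - 0) - 6 ≡ 24. → (0, 24)
3B = (0, 24).
Finally 2A + 3B:
(2, 6) + (0, 24). λ = (24 - 6)/(0 - 2) ≡ 18/29 mod 31. 29⁻¹ ≡ 15 (mod 31) since 29·15 = 435 ≡ 1, so λ ≡ 22.
  x = λ² - 2 - 0 = 484 - 2 ≡ 17; y = λ·(2 - 17) - 6 ≡ 5. → (17, 5)

(17, 5)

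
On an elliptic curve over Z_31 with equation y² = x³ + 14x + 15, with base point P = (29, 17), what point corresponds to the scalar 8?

Double-and-add on 8 = (1000)₂. Start with P = (29, 17) for the leading 1-bit.
double: tangent at (29, 17): λ = (3·29² + 14)/(2·17) ≡ 26/3. 3⁻¹ ≡ 21 (mod 31), so λ ≡ 26·21 ≡ 19.
  x = λ² - 29 - 29 = 361 - 58 ≡ 24; y = λ·(29 - 24) - 17 ≡ 16. → (24, 16)
double: tangent at (24, 16): λ = (3·24² + 14)/(2·16) ≡ 6/1. 1⁻¹ ≡ 1 (mod 31) since 1·1 = 1 ≡ 1, so λ ≡ 6·1 ≡ 6.
  x = λ² - 24 - 24 = 36 - 48 ≡ 19; y = λ·(24 - 19) - 16 ≡ 14. → (19, 14)
double: tangent at (19, 14): λ = (3·19² + 14)/(2·14) ≡ 12/28. 28⁻¹ ≡ 10 (mod 31), so λ ≡ 12·10 ≡ 27.
  x = λ² - 19 - 19 = 729 - 38 ≡ 9; y = λ·(19 - 9) - 14 ≡ 8. → (9, 8)

(9, 8)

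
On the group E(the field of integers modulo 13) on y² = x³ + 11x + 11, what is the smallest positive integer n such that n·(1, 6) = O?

10

2P: tangent at (1, 6): λ = (3·1² + 11)/(2·6) ≡ 1/12. 12⁻¹ ≡ 12 (mod 13), so λ ≡ 1·12 ≡ 12.
  x = λ² - 1 - 1 = 144 - 2 ≡ 12; y = λ·(1 - 12) - 6 ≡ 5. → (12, 5)
3P: (12, 5) + (1, 6). λ = (6 - 5)/(1 - 12) ≡ 1/2 mod 13. 2⁻¹ ≡ 7 (mod 13) since 2·7 = 14 ≡ 1, so λ ≡ 7.
  x = λ² - 12 - 1 = 49 - 13 ≡ 10; y = λ·(12 - 10) - 5 ≡ 9. → (10, 9)
4P: (10, 9) + (1, 6). λ = (6 - 9)/(1 - 10) ≡ 10/4 mod 13. 4⁻¹ ≡ 10 (mod 13) since 4·10 = 40 ≡ 1, so λ ≡ 9.
  x = λ² - 10 - 1 = 81 - 11 ≡ 5; y = λ·(10 - 5) - 9 ≡ 10. → (5, 10)
5P: (5, 10) + (1, 6). λ = (6 - 10)/(1 - 5) ≡ 9/9 mod 13. 9⁻¹ ≡ 3 (mod 13) since 9·3 = 27 ≡ 1, so λ ≡ 1.
  x = λ² - 5 - 1 = 1 - 6 ≡ 8; y = λ·(5 - 8) - 10 ≡ 0. → (8, 0)
6P: (8, 0) + (1, 6). λ = (6 - 0)/(1 - 8) ≡ 6/6 mod 13. 6⁻¹ ≡ 11 (mod 13), so λ ≡ 1.
  x = λ² - 8 - 1 = 1 - 9 ≡ 5; y = λ·(8 - 5) - 0 ≡ 3. → (5, 3)
7P: (5, 3) + (1, 6). λ = (6 - 3)/(1 - 5) ≡ 3/9 mod 13. 9⁻¹ ≡ 3 (mod 13) since 9·3 = 27 ≡ 1, so λ ≡ 9.
  x = λ² - 5 - 1 = 81 - 6 ≡ 10; y = λ·(5 - 10) - 3 ≡ 4. → (10, 4)
8P: (10, 4) + (1, 6). λ = (6 - 4)/(1 - 10) ≡ 2/4 mod 13. 4⁻¹ ≡ 10 (mod 13), so λ ≡ 7.
  x = λ² - 10 - 1 = 49 - 11 ≡ 12; y = λ·(10 - 12) - 4 ≡ 8. → (12, 8)
9P: (12, 8) + (1, 6). λ = (6 - 8)/(1 - 12) ≡ 11/2 mod 13. 2⁻¹ ≡ 7 (mod 13) since 2·7 = 14 ≡ 1, so λ ≡ 12.
  x = λ² - 12 - 1 = 144 - 13 ≡ 1; y = λ·(12 - 1) - 8 ≡ 7. → (1, 7)
10P: (1, 7) + (1, 6): same x and y₁ ≡ -y₂, so the sum is O.
10P = O, so the order is 10.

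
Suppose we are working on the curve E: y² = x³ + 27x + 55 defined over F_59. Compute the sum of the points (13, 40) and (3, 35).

(13, 40) + (3, 35). λ = (35 - 40)/(3 - 13) ≡ 54/49 mod 59. 49⁻¹ ≡ 53 (mod 59) since 49·53 = 2597 ≡ 1, so λ ≡ 30.
  x = λ² - 13 - 3 = 900 - 16 ≡ 58; y = λ·(13 - 58) - 40 ≡ 26. → (58, 26)

(58, 26)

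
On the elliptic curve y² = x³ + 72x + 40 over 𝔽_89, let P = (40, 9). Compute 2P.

tangent at (40, 9): λ = (3·40² + 72)/(2·9) ≡ 66/18. 18⁻¹ ≡ 5 (mod 89), so λ ≡ 66·5 ≡ 63.
  x = λ² - 40 - 40 = 3969 - 80 ≡ 62; y = λ·(40 - 62) - 9 ≡ 29. → (62, 29)

(62, 29)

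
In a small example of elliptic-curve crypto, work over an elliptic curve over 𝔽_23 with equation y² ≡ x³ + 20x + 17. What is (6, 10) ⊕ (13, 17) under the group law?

(6, 10) + (13, 17). λ = (17 - 10)/(13 - 6) ≡ 7/7 mod 23. 7⁻¹ ≡ 10 (mod 23) since 7·10 = 70 ≡ 1, so λ ≡ 1.
  x = λ² - 6 - 13 = 1 - 19 ≡ 5; y = λ·(6 - 5) - 10 ≡ 14. → (5, 14)

(5, 14)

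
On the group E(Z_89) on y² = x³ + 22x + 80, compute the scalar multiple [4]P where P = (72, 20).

(67, 47)

Double-and-add on 4 = (100)₂. Start with P = (72, 20) for the leading 1-bit.
double: tangent at (72, 20): λ = (3·72² + 22)/(2·20) ≡ 88/40. 40⁻¹ ≡ 69 (mod 89), so λ ≡ 88·69 ≡ 20.
  x = λ² - 72 - 72 = 400 - 144 ≡ 78; y = λ·(72 - 78) - 20 ≡ 38. → (78, 38)
double: tangent at (78, 38): λ = (3·78² + 22)/(2·38) ≡ 29/76. 76⁻¹ ≡ 41 (mod 89) since 76·41 = 3116 ≡ 1, so λ ≡ 29·41 ≡ 32.
  x = λ² - 78 - 78 = 1024 - 156 ≡ 67; y = λ·(78 - 67) - 38 ≡ 47. → (67, 47)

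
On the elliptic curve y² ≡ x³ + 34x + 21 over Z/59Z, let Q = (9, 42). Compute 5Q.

Double-and-add on 5 = (101)₂. Start with Q = (9, 42) for the leading 1-bit.
double: tangent at (9, 42): λ = (3·9² + 34)/(2·42) ≡ 41/25. 25⁻¹ ≡ 26 (mod 59), so λ ≡ 41·26 ≡ 4.
  x = λ² - 9 - 9 = 16 - 18 ≡ 57; y = λ·(9 - 57) - 42 ≡ 2. → (57, 2)
double: tangent at (57, 2): λ = (3·57² + 34)/(2·2) ≡ 46/4. 4⁻¹ ≡ 15 (mod 59), so λ ≡ 46·15 ≡ 41.
  x = λ² - 57 - 57 = 1681 - 114 ≡ 33; y = λ·(57 - 33) - 2 ≡ 38. → (33, 38)
add Q: (33, 38) + (9, 42). λ = (42 - 38)/(9 - 33) ≡ 4/35 mod 59. 35⁻¹ ≡ 27 (mod 59) since 35·27 = 945 ≡ 1, so λ ≡ 49.
  x = λ² - 33 - 9 = 2401 - 42 ≡ 58; y = λ·(33 - 58) - 38 ≡ 35. → (58, 35)

(58, 35)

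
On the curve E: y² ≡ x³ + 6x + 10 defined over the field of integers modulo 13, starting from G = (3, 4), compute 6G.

(12, 4)

Repeated addition: build up to 6G.
2G: tangent at (3, 4): λ = (3·3² + 6)/(2·4) ≡ 7/8. 8⁻¹ ≡ 5 (mod 13) since 8·5 = 40 ≡ 1, so λ ≡ 7·5 ≡ 9.
  x = λ² - 3 - 3 = 81 - 6 ≡ 10; y = λ·(3 - 10) - 4 ≡ 11. → (10, 11)
3G: (10, 11) + (3, 4). λ = (4 - 11)/(3 - 10) ≡ 6/6 mod 13. 6⁻¹ ≡ 11 (mod 13), so λ ≡ 1.
  x = λ² - 10 - 3 = 1 - 13 ≡ 1; y = λ·(10 - 1) - 11 ≡ 11. → (1, 11)
4G: (1, 11) + (3, 4). λ = (4 - 11)/(3 - 1) ≡ 6/2 mod 13. 2⁻¹ ≡ 7 (mod 13) since 2·7 = 14 ≡ 1, so λ ≡ 3.
  x = λ² - 1 - 3 = 9 - 4 ≡ 5; y = λ·(1 - 5) - 11 ≡ 3. → (5, 3)
5G: (5, 3) + (3, 4). λ = (4 - 3)/(3 - 5) ≡ 1/11 mod 13. 11⁻¹ ≡ 6 (mod 13), so λ ≡ 6.
  x = λ² - 5 - 3 = 36 - 8 ≡ 2; y = λ·(5 - 2) - 3 ≡ 2. → (2, 2)
6G: (2, 2) + (3, 4). λ = (4 - 2)/(3 - 2) ≡ 2/1 mod 13. 1⁻¹ ≡ 1 (mod 13), so λ ≡ 2.
  x = λ² - 2 - 3 = 4 - 5 ≡ 12; y = λ·(2 - 12) - 2 ≡ 4. → (12, 4)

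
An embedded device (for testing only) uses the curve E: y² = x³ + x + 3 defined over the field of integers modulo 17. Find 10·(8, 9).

Write P = (8, 9).
Double-and-add on 10 = (1010)₂. Start with P = (8, 9) for the leading 1-bit.
double: tangent at (8, 9): λ = (3·8² + 1)/(2·9) ≡ 6/1. 1⁻¹ ≡ 1 (mod 17), so λ ≡ 6·1 ≡ 6.
  x = λ² - 8 - 8 = 36 - 16 ≡ 3; y = λ·(8 - 3) - 9 ≡ 4. → (3, 4)
double: tangent at (3, 4): λ = (3·3² + 1)/(2·4) ≡ 11/8. 8⁻¹ ≡ 15 (mod 17), so λ ≡ 11·15 ≡ 12.
  x = λ² - 3 - 3 = 144 - 6 ≡ 2; y = λ·(3 - 2) - 4 ≡ 8. → (2, 8)
add P: (2, 8) + (8, 9). λ = (9 - 8)/(8 - 2) ≡ 1/6 mod 17. 6⁻¹ ≡ 3 (mod 17) since 6·3 = 18 ≡ 1, so λ ≡ 3.
  x = λ² - 2 - 8 = 9 - 10 ≡ 16; y = λ·(2 - 16) - 8 ≡ 1. → (16, 1)
double: tangent at (16, 1): λ = (3·16² + 1)/(2·1) ≡ 4/2. 2⁻¹ ≡ 9 (mod 17) since 2·9 = 18 ≡ 1, so λ ≡ 4·9 ≡ 2.
  x = λ² - 16 - 16 = 4 - 32 ≡ 6; y = λ·(16 - 6) - 1 ≡ 2. → (6, 2)

(6, 2)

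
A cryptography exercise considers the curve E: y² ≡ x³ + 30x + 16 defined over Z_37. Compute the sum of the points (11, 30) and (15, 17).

(10, 13)

(11, 30) + (15, 17). λ = (17 - 30)/(15 - 11) ≡ 24/4 mod 37. 4⁻¹ ≡ 28 (mod 37) since 4·28 = 112 ≡ 1, so λ ≡ 6.
  x = λ² - 11 - 15 = 36 - 26 ≡ 10; y = λ·(11 - 10) - 30 ≡ 13. → (10, 13)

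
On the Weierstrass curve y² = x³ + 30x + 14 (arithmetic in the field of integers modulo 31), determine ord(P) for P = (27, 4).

10

2P: tangent at (27, 4): λ = (3·27² + 30)/(2·4) ≡ 16/8. 8⁻¹ ≡ 4 (mod 31) since 8·4 = 32 ≡ 1, so λ ≡ 16·4 ≡ 2.
  x = λ² - 27 - 27 = 4 - 54 ≡ 12; y = λ·(27 - 12) - 4 ≡ 26. → (12, 26)
3P: (12, 26) + (27, 4). λ = (4 - 26)/(27 - 12) ≡ 9/15 mod 31. 15⁻¹ ≡ 29 (mod 31), so λ ≡ 13.
  x = λ² - 12 - 27 = 169 - 39 ≡ 6; y = λ·(12 - 6) - 26 ≡ 21. → (6, 21)
4P: (6, 21) + (27, 4). λ = (4 - 21)/(27 - 6) ≡ 14/21 mod 31. 21⁻¹ ≡ 3 (mod 31), so λ ≡ 11.
  x = λ² - 6 - 27 = 121 - 33 ≡ 26; y = λ·(6 - 26) - 21 ≡ 7. → (26, 7)
5P: (26, 7) + (27, 4). λ = (4 - 7)/(27 - 26) ≡ 28/1 mod 31. 1⁻¹ ≡ 1 (mod 31) since 1·1 = 1 ≡ 1, so λ ≡ 28.
  x = λ² - 26 - 27 = 784 - 53 ≡ 18; y = λ·(26 - 18) - 7 ≡ 0. → (18, 0)
6P: (18, 0) + (27, 4). λ = (4 - 0)/(27 - 18) ≡ 4/9 mod 31. 9⁻¹ ≡ 7 (mod 31) since 9·7 = 63 ≡ 1, so λ ≡ 28.
  x = λ² - 18 - 27 = 784 - 45 ≡ 26; y = λ·(18 - 26) - 0 ≡ 24. → (26, 24)
7P: (26, 24) + (27, 4). λ = (4 - 24)/(27 - 26) ≡ 11/1 mod 31. 1⁻¹ ≡ 1 (mod 31), so λ ≡ 11.
  x = λ² - 26 - 27 = 121 - 53 ≡ 6; y = λ·(26 - 6) - 24 ≡ 10. → (6, 10)
8P: (6, 10) + (27, 4). λ = (4 - 10)/(27 - 6) ≡ 25/21 mod 31. 21⁻¹ ≡ 3 (mod 31), so λ ≡ 13.
  x = λ² - 6 - 27 = 169 - 33 ≡ 12; y = λ·(6 - 12) - 10 ≡ 5. → (12, 5)
9P: (12, 5) + (27, 4). λ = (4 - 5)/(27 - 12) ≡ 30/15 mod 31. 15⁻¹ ≡ 29 (mod 31) since 15·29 = 435 ≡ 1, so λ ≡ 2.
  x = λ² - 12 - 27 = 4 - 39 ≡ 27; y = λ·(12 - 27) - 5 ≡ 27. → (27, 27)
10P: (27, 27) + (27, 4): same x and y₁ ≡ -y₂, so the sum is O.
10P = O, so the order is 10.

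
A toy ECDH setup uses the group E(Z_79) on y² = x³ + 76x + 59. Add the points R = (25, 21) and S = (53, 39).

(25, 21) + (53, 39). λ = (39 - 21)/(53 - 25) ≡ 18/28 mod 79. 28⁻¹ ≡ 48 (mod 79) since 28·48 = 1344 ≡ 1, so λ ≡ 74.
  x = λ² - 25 - 53 = 5476 - 78 ≡ 26; y = λ·(25 - 26) - 21 ≡ 63. → (26, 63)

(26, 63)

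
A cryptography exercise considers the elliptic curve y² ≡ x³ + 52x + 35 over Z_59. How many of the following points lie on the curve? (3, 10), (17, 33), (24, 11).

(3, 10): 10² ≡ 41, rhs ≡ 41 → on.
(17, 33): 33² ≡ 27, rhs ≡ 50 → off.
(24, 11): 11² ≡ 3, rhs ≡ 3 → on.

2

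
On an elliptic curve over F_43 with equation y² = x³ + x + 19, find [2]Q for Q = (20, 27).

(18, 35)

tangent at (20, 27): λ = (3·20² + 1)/(2·27) ≡ 40/11. 11⁻¹ ≡ 4 (mod 43), so λ ≡ 40·4 ≡ 31.
  x = λ² - 20 - 20 = 961 - 40 ≡ 18; y = λ·(20 - 18) - 27 ≡ 35. → (18, 35)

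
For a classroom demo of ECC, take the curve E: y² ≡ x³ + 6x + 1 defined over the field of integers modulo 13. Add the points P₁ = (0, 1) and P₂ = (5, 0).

(0, 1) + (5, 0). λ = (0 - 1)/(5 - 0) ≡ 12/5 mod 13. 5⁻¹ ≡ 8 (mod 13), so λ ≡ 5.
  x = λ² - 0 - 5 = 25 - 5 ≡ 7; y = λ·(0 - 7) - 1 ≡ 3. → (7, 3)

(7, 3)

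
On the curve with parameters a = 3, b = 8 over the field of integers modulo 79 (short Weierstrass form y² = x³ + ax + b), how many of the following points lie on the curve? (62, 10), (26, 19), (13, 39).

2

(62, 10): 10² ≡ 21, rhs ≡ 21 → on.
(26, 19): 19² ≡ 45, rhs ≡ 45 → on.
(13, 39): 39² ≡ 20, rhs ≡ 32 → off.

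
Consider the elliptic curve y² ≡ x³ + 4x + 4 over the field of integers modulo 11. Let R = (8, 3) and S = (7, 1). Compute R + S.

(8, 3) + (7, 1). λ = (1 - 3)/(7 - 8) ≡ 9/10 mod 11. 10⁻¹ ≡ 10 (mod 11), so λ ≡ 2.
  x = λ² - 8 - 7 = 4 - 15 ≡ 0; y = λ·(8 - 0) - 3 ≡ 2. → (0, 2)

(0, 2)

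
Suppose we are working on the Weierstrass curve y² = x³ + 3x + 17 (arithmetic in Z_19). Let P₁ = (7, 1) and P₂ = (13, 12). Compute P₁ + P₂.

(5, 9)

(7, 1) + (13, 12). λ = (12 - 1)/(13 - 7) ≡ 11/6 mod 19. 6⁻¹ ≡ 16 (mod 19), so λ ≡ 5.
  x = λ² - 7 - 13 = 25 - 20 ≡ 5; y = λ·(7 - 5) - 1 ≡ 9. → (5, 9)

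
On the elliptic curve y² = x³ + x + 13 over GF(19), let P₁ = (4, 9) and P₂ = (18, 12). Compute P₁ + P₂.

(4, 9) + (18, 12). λ = (12 - 9)/(18 - 4) ≡ 3/14 mod 19. 14⁻¹ ≡ 15 (mod 19), so λ ≡ 7.
  x = λ² - 4 - 18 = 49 - 22 ≡ 8; y = λ·(4 - 8) - 9 ≡ 1. → (8, 1)

(8, 1)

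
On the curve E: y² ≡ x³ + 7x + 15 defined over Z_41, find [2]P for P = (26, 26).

tangent at (26, 26): λ = (3·26² + 7)/(2·26) ≡ 26/11. 11⁻¹ ≡ 15 (mod 41), so λ ≡ 26·15 ≡ 21.
  x = λ² - 26 - 26 = 441 - 52 ≡ 20; y = λ·(26 - 20) - 26 ≡ 18. → (20, 18)

(20, 18)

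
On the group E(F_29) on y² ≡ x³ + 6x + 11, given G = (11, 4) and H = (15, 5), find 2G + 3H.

(11, 4)

First 2G:
Repeated addition: build up to 2G.
2G: tangent at (11, 4): λ = (3·11² + 6)/(2·4) ≡ 21/8. 8⁻¹ ≡ 11 (mod 29) since 8·11 = 88 ≡ 1, so λ ≡ 21·11 ≡ 28.
  x = λ² - 11 - 11 = 784 - 22 ≡ 8; y = λ·(11 - 8) - 4 ≡ 22. → (8, 22)
2G = (8, 22).
Next 3H:
Repeated addition: build up to 3H.
2H: tangent at (15, 5): λ = (3·15² + 6)/(2·5) ≡ 14/10. 10⁻¹ ≡ 3 (mod 29), so λ ≡ 14·3 ≡ 13.
  x = λ² - 15 - 15 = 169 - 30 ≡ 23; y = λ·(15 - 23) - 5 ≡ 7. → (23, 7)
3H: (23, 7) + (15, 5). λ = (5 - 7)/(15 - 23) ≡ 27/21 mod 29. 21⁻¹ ≡ 18 (mod 29), so λ ≡ 22.
  x = λ² - 23 - 15 = 484 - 38 ≡ 11; y = λ·(23 - 11) - 7 ≡ 25. → (11, 25)
3H = (11, 25).
Finally 2G + 3H:
(8, 22) + (11, 25). λ = (25 - 22)/(11 - 8) ≡ 3/3 mod 29. 3⁻¹ ≡ 10 (mod 29), so λ ≡ 1.
  x = λ² - 8 - 11 = 1 - 19 ≡ 11; y = λ·(8 - 11) - 22 ≡ 4. → (11, 4)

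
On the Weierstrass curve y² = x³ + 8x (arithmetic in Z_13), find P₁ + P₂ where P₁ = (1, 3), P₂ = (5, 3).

(1, 3) + (5, 3). λ = (3 - 3)/(5 - 1) ≡ 0/4 mod 13. 4⁻¹ ≡ 10 (mod 13) since 4·10 = 40 ≡ 1, so λ ≡ 0.
  x = λ² - 1 - 5 = 0 - 6 ≡ 7; y = λ·(1 - 7) - 3 ≡ 10. → (7, 10)

(7, 10)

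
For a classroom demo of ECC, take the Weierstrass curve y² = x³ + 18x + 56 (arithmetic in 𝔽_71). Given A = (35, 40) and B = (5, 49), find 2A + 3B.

(5, 22)

First 2A:
Repeated addition: build up to 2A.
2A: tangent at (35, 40): λ = (3·35² + 18)/(2·40) ≡ 1/9. 9⁻¹ ≡ 8 (mod 71) since 9·8 = 72 ≡ 1, so λ ≡ 1·8 ≡ 8.
  x = λ² - 35 - 35 = 64 - 70 ≡ 65; y = λ·(35 - 65) - 40 ≡ 4. → (65, 4)
2A = (65, 4).
Next 3B:
Repeated addition: build up to 3B.
2B: tangent at (5, 49): λ = (3·5² + 18)/(2·49) ≡ 22/27. 27⁻¹ ≡ 50 (mod 71), so λ ≡ 22·50 ≡ 35.
  x = λ² - 5 - 5 = 1225 - 10 ≡ 8; y = λ·(5 - 8) - 49 ≡ 59. → (8, 59)
3B: (8, 59) + (5, 49). λ = (49 - 59)/(5 - 8) ≡ 61/68 mod 71. 68⁻¹ ≡ 47 (mod 71), so λ ≡ 27.
  x = λ² - 8 - 5 = 729 - 13 ≡ 6; y = λ·(8 - 6) - 59 ≡ 66. → (6, 66)
3B = (6, 66).
Finally 2A + 3B:
(65, 4) + (6, 66). λ = (66 - 4)/(6 - 65) ≡ 62/12 mod 71. 12⁻¹ ≡ 6 (mod 71), so λ ≡ 17.
  x = λ² - 65 - 6 = 289 - 71 ≡ 5; y = λ·(65 - 5) - 4 ≡ 22. → (5, 22)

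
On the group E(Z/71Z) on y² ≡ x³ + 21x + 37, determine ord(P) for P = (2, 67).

2P: tangent at (2, 67): λ = (3·2² + 21)/(2·67) ≡ 33/63. 63⁻¹ ≡ 62 (mod 71) since 63·62 = 3906 ≡ 1, so λ ≡ 33·62 ≡ 58.
  x = λ² - 2 - 2 = 3364 - 4 ≡ 23; y = λ·(2 - 23) - 67 ≡ 64. → (23, 64)
3P: (23, 64) + (2, 67). λ = (67 - 64)/(2 - 23) ≡ 3/50 mod 71. 50⁻¹ ≡ 27 (mod 71), so λ ≡ 10.
  x = λ² - 23 - 2 = 100 - 25 ≡ 4; y = λ·(23 - 4) - 64 ≡ 55. → (4, 55)
4P: (4, 55) + (2, 67). λ = (67 - 55)/(2 - 4) ≡ 12/69 mod 71. 69⁻¹ ≡ 35 (mod 71) since 69·35 = 2415 ≡ 1, so λ ≡ 65.
  x = λ² - 4 - 2 = 4225 - 6 ≡ 30; y = λ·(4 - 30) - 55 ≡ 30. → (30, 30)
5P: (30, 30) + (2, 67). λ = (67 - 30)/(2 - 30) ≡ 37/43 mod 71. 43⁻¹ ≡ 38 (mod 71) since 43·38 = 1634 ≡ 1, so λ ≡ 57.
  x = λ² - 30 - 2 = 3249 - 32 ≡ 22; y = λ·(30 - 22) - 30 ≡ 0. → (22, 0)
6P: (22, 0) + (2, 67). λ = (67 - 0)/(2 - 22) ≡ 67/51 mod 71. 51⁻¹ ≡ 39 (mod 71), so λ ≡ 57.
  x = λ² - 22 - 2 = 3249 - 24 ≡ 30; y = λ·(22 - 30) - 0 ≡ 41. → (30, 41)
7P: (30, 41) + (2, 67). λ = (67 - 41)/(2 - 30) ≡ 26/43 mod 71. 43⁻¹ ≡ 38 (mod 71), so λ ≡ 65.
  x = λ² - 30 - 2 = 4225 - 32 ≡ 4; y = λ·(30 - 4) - 41 ≡ 16. → (4, 16)
8P: (4, 16) + (2, 67). λ = (67 - 16)/(2 - 4) ≡ 51/69 mod 71. 69⁻¹ ≡ 35 (mod 71), so λ ≡ 10.
  x = λ² - 4 - 2 = 100 - 6 ≡ 23; y = λ·(4 - 23) - 16 ≡ 7. → (23, 7)
9P: (23, 7) + (2, 67). λ = (67 - 7)/(2 - 23) ≡ 60/50 mod 71. 50⁻¹ ≡ 27 (mod 71), so λ ≡ 58.
  x = λ² - 23 - 2 = 3364 - 25 ≡ 2; y = λ·(23 - 2) - 7 ≡ 4. → (2, 4)
10P: (2, 4) + (2, 67): same x and y₁ ≡ -y₂, so the sum is O.
10P = O, so the order is 10.

10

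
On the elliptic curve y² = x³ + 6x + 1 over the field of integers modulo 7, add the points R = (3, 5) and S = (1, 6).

(3, 5) + (1, 6). λ = (6 - 5)/(1 - 3) ≡ 1/5 mod 7. 5⁻¹ ≡ 3 (mod 7), so λ ≡ 3.
  x = λ² - 3 - 1 = 9 - 4 ≡ 5; y = λ·(3 - 5) - 5 ≡ 3. → (5, 3)

(5, 3)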